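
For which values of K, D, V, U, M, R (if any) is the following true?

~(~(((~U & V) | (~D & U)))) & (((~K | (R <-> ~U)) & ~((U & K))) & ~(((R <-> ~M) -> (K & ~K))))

K = False, D = False, V = False, U = True, M = False, R = True

  ~(~(((~U & V) | (~D & U)))) = True
    ~(((~U & V) | (~D & U))) = False
      (~U & V) | (~D & U) = True
        ~U & V = False
          ~U = False
        ~D & U = True
          ~D = True
  ((~K | (R <-> ~U)) & ~((U & K))) & ~(((R <-> ~M) -> (K & ~K))) = True
    (~K | (R <-> ~U)) & ~((U & K)) = True
      ~K | (R <-> ~U) = True
        ~K = True
        R <-> ~U = False
          ~U = False
      ~((U & K)) = True
        U & K = False
    ~(((R <-> ~M) -> (K & ~K))) = True
      (R <-> ~M) -> (K & ~K) = False
        R <-> ~M = True
          ~M = True
        K & ~K = False
          ~K = True
Both conjuncts True, so the formula holds.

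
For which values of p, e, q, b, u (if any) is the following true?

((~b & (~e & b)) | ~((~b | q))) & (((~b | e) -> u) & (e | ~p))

p: False; e: True; q: False; b: True; u: True

  (~b & (~e & b)) | ~((~b | q)) = True
    ~b & (~e & b) = False
      ~b = False
      ~e & b = False
        ~e = False
    ~((~b | q)) = True
      ~b | q = False
        ~b = False
  ((~b | e) -> u) & (e | ~p) = True
    (~b | e) -> u = True
      ~b | e = True
        ~b = False
    e | ~p = True
      ~p = True
Both conjuncts True, so the formula holds.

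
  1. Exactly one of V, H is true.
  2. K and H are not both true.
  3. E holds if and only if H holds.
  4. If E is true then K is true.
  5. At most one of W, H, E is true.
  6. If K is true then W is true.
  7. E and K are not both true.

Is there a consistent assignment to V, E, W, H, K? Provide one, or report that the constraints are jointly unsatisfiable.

V=T; E=F; W=T; H=F; K=T

  (1) {V, H}: 1 true — exactly one ✓
  (2) K=T, H=F — not both ✓
  (3) E=F, H=F — same ✓
  (4) E=F ⇒ K: vacuous ✓
  (5) {W, H, E}: 1 true — at most one ✓
  (6) K=T ⇒ W: T ✓
  (7) E=F, K=T — not both ✓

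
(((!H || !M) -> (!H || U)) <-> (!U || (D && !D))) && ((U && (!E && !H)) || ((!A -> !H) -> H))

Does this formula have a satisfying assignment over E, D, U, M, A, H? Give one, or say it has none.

E: True; D: True; U: False; M: True; A: True; H: True

  ((!H || !M) -> (!H || U)) <-> (!U || (D && !D)) = True
    (!H || !M) -> (!H || U) = True
      !H || !M = False
        !H = False
        !M = False
      !H || U = False
        !H = False
    !U || (D && !D) = True
      !U = True
      D && !D = False
        !D = False
  (U && (!E && !H)) || ((!A -> !H) -> H) = True
    U && (!E && !H) = False
      !E && !H = False
        !E = False
        !H = False
    (!A -> !H) -> H = True
      !A -> !H = True
        !A = False
        !H = False
Both conjuncts True, so the formula holds.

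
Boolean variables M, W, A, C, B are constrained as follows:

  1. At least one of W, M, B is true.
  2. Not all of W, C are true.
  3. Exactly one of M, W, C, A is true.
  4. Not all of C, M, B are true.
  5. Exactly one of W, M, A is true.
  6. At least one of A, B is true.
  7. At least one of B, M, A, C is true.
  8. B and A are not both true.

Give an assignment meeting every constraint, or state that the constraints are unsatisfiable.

M: True, W: False, A: False, C: False, B: True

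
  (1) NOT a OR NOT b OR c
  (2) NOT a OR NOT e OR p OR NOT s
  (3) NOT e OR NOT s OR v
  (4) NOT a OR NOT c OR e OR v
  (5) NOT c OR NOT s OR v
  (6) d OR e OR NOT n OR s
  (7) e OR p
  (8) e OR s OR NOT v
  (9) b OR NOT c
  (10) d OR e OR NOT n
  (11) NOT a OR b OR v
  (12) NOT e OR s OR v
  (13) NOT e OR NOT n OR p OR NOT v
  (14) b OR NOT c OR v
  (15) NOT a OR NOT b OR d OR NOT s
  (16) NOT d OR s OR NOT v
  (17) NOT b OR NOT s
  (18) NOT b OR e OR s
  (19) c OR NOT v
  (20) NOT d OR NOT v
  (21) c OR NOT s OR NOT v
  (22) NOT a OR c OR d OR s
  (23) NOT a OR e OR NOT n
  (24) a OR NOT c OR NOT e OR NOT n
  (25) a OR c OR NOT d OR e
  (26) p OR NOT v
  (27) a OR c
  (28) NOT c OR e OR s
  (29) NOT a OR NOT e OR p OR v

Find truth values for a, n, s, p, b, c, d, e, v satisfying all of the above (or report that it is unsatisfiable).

Set a = True.
Set n = True.
  then (NOT a OR e OR NOT n) forces e = True.
Try s = True:
  (NOT a OR NOT e OR p OR NOT s) forces p = True.
  (NOT e OR NOT s OR v) forces v = True.
  (NOT b OR NOT s) forces b = False.
  (b OR NOT c) forces c = False.
  clause (c OR NOT v) is falsified — backtrack.
So s = False.
  then (NOT e OR s OR v) forces v = True.
  then (NOT e OR NOT n OR p OR NOT v) forces p = True.
  then (NOT d OR s OR NOT v) forces d = False.
  then (c OR NOT v) forces c = True.
  then (b OR NOT c) forces b = True.
All clauses satisfied.

a = True; n = True; s = False; p = True; b = True; c = True; d = False; e = True; v = True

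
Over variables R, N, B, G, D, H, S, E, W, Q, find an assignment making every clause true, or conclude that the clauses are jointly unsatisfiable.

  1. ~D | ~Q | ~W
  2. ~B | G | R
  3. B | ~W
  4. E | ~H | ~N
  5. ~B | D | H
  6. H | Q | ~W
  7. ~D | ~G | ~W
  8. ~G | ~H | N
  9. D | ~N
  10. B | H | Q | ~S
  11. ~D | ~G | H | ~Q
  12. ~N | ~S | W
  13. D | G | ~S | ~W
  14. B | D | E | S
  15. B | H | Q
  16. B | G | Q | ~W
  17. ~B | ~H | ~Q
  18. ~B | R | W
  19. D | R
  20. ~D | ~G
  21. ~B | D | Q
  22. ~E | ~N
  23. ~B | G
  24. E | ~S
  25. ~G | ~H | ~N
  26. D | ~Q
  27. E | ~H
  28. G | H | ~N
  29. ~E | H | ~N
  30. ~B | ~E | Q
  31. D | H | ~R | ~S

R = True, N = False, B = False, G = False, D = True, H = False, S = False, E = False, W = False, Q = True

Set R = True.
Try N = True:
  (D | ~N) forces D = True.
  (~D | ~G) forces G = False.
  (~E | ~N) forces E = False.
  (E | ~H | ~N) forces H = False.
  clause (G | H | ~N) is falsified — backtrack.
So N = False.
Try B = True:
  (~B | G) forces G = True.
  (~G | ~H | N) forces H = False.
  (~B | D | H) forces D = True.
  clause (~D | ~G) is falsified — backtrack.
So B = False.
  then (B | ~W) forces W = False.
Set G = False.
Set D = True.
Set H = False.
  then (B | H | Q) forces Q = True.
Set S = False.
Set E = False.
All clauses satisfied.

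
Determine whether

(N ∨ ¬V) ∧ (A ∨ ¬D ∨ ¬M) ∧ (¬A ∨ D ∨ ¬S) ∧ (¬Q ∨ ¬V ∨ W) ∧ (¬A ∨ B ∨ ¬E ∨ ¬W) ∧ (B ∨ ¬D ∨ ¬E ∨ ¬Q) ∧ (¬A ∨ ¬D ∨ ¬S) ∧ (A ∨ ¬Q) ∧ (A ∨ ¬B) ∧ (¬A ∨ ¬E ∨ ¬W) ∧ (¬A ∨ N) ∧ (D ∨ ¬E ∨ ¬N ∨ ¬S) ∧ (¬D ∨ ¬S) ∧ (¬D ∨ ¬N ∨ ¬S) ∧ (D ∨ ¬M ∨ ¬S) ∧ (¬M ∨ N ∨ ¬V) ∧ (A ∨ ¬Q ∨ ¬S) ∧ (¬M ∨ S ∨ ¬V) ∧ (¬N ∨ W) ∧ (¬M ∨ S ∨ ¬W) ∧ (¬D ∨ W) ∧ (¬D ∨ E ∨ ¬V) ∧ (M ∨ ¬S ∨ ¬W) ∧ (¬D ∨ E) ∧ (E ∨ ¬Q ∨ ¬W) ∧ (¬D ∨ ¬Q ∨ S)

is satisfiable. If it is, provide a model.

Set D = False.
Set W = False.
  then (¬N ∨ W) forces N = False.
  then (N ∨ ¬V) forces V = False.
  then (¬A ∨ N) forces A = False.
  then (A ∨ ¬Q) forces Q = False.
  then (A ∨ ¬B) forces B = False.
Set M = False.
Set S = True.
Set E = False.
All clauses satisfied.

D: False; W: False; V: False; N: False; M: False; A: False; S: True; E: False; B: False; Q: False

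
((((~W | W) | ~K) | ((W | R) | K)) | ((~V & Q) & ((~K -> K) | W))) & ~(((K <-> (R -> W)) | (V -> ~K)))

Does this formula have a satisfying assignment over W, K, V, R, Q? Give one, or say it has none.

W = False; K = True; V = True; R = True; Q = False

  (((~W | W) | ~K) | ((W | R) | K)) | ((~V & Q) & ((~K -> K) | W)) = True
    ((~W | W) | ~K) | ((W | R) | K) = True
      (~W | W) | ~K = True
        ~W | W = True
          ~W = True
        ~K = False
      (W | R) | K = True
        W | R = True
    (~V & Q) & ((~K -> K) | W) = False
      ~V & Q = False
        ~V = False
      (~K -> K) | W = True
        ~K -> K = True
          ~K = False
  ~(((K <-> (R -> W)) | (V -> ~K))) = True
    (K <-> (R -> W)) | (V -> ~K) = False
      K <-> (R -> W) = False
        R -> W = False
      V -> ~K = False
        ~K = False
Both conjuncts True, so the formula holds.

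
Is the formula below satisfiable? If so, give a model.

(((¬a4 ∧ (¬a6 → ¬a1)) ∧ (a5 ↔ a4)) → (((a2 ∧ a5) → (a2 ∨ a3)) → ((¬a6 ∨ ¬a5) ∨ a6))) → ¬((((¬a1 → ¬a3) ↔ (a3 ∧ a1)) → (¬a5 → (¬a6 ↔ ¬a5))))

a1 = False, a2 = False, a3 = True, a4 = True, a5 = False, a6 = True

  (((¬a4 ∧ (¬a6 → ¬a1)) ∧ (a5 ↔ a4)) → (((a2 ∧ a5) → (a2 ∨ a3)) → ((¬a6 ∨ ¬a5) ∨ a6))) → ¬((((¬a1 → ¬a3) ↔ (a3 ∧ a1)) → (¬a5 → (¬a6 ↔ ¬a5)))) = True
    ((¬a4 ∧ (¬a6 → ¬a1)) ∧ (a5 ↔ a4)) → (((a2 ∧ a5) → (a2 ∨ a3)) → ((¬a6 ∨ ¬a5) ∨ a6)) = True
      (¬a4 ∧ (¬a6 → ¬a1)) ∧ (a5 ↔ a4) = False
        ¬a4 ∧ (¬a6 → ¬a1) = False
          ¬a4 = False
          ¬a6 → ¬a1 = True
            ¬a6 = False
            ¬a1 = True
        a5 ↔ a4 = False
      ((a2 ∧ a5) → (a2 ∨ a3)) → ((¬a6 ∨ ¬a5) ∨ a6) = True
        (a2 ∧ a5) → (a2 ∨ a3) = True
          a2 ∧ a5 = False
          a2 ∨ a3 = True
        (¬a6 ∨ ¬a5) ∨ a6 = True
          ¬a6 ∨ ¬a5 = True
            ¬a6 = False
            ¬a5 = True
    ¬((((¬a1 → ¬a3) ↔ (a3 ∧ a1)) → (¬a5 → (¬a6 ↔ ¬a5)))) = True
      ((¬a1 → ¬a3) ↔ (a3 ∧ a1)) → (¬a5 → (¬a6 ↔ ¬a5)) = False
        (¬a1 → ¬a3) ↔ (a3 ∧ a1) = True
          ¬a1 → ¬a3 = False
            ¬a1 = True
            ¬a3 = False
          a3 ∧ a1 = False
        ¬a5 → (¬a6 ↔ ¬a5) = False
          ¬a5 = True
          ¬a6 ↔ ¬a5 = False
            ¬a6 = False
            ¬a5 = True
The formula evaluates to True.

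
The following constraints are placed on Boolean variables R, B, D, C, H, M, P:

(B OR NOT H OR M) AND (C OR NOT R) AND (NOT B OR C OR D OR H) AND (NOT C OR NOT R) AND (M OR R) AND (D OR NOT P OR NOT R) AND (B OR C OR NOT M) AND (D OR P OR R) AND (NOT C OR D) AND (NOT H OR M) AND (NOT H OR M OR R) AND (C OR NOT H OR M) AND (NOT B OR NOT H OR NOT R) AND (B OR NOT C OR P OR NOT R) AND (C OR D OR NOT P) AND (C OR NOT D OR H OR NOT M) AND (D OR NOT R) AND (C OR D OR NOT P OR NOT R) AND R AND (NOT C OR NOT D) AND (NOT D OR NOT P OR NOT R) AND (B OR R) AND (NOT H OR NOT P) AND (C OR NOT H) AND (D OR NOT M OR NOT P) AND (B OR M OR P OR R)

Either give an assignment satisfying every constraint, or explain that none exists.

The formula is unsatisfiable.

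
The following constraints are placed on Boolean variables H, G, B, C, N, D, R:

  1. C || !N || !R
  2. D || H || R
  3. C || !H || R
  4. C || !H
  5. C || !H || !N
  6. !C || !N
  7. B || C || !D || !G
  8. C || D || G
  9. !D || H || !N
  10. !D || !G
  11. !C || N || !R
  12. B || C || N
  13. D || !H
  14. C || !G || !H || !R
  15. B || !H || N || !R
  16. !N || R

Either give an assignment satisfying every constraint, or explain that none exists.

H = True, G = False, B = True, C = True, N = False, D = True, R = False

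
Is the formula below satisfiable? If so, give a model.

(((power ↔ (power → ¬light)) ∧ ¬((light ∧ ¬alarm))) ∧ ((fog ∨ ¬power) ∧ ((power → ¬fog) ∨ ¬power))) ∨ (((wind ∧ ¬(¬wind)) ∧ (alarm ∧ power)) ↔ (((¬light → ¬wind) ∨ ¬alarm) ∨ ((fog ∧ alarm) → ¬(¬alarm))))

fog = False; light = False; power = True; wind = True; alarm = True

  (((power ↔ (power → ¬light)) ∧ ¬((light ∧ ¬alarm))) ∧ ((fog ∨ ¬power) ∧ ((power → ¬fog) ∨ ¬power))) ∨ (((wind ∧ ¬(¬wind)) ∧ (alarm ∧ power)) ↔ (((¬light → ¬wind) ∨ ¬alarm) ∨ ((fog ∧ alarm) → ¬(¬alarm)))) = True
    ((power ↔ (power → ¬light)) ∧ ¬((light ∧ ¬alarm))) ∧ ((fog ∨ ¬power) ∧ ((power → ¬fog) ∨ ¬power)) = False
      (power ↔ (power → ¬light)) ∧ ¬((light ∧ ¬alarm)) = True
        power ↔ (power → ¬light) = True
          power → ¬light = True
            ¬light = True
        ¬((light ∧ ¬alarm)) = True
          light ∧ ¬alarm = False
            ¬alarm = False
      (fog ∨ ¬power) ∧ ((power → ¬fog) ∨ ¬power) = False
        fog ∨ ¬power = False
          ¬power = False
        (power → ¬fog) ∨ ¬power = True
          power → ¬fog = True
            ¬fog = True
          ¬power = False
    ((wind ∧ ¬(¬wind)) ∧ (alarm ∧ power)) ↔ (((¬light → ¬wind) ∨ ¬alarm) ∨ ((fog ∧ alarm) → ¬(¬alarm))) = True
      (wind ∧ ¬(¬wind)) ∧ (alarm ∧ power) = True
        wind ∧ ¬(¬wind) = True
          ¬(¬wind) = True
            ¬wind = False
        alarm ∧ power = True
      ((¬light → ¬wind) ∨ ¬alarm) ∨ ((fog ∧ alarm) → ¬(¬alarm)) = True
        (¬light → ¬wind) ∨ ¬alarm = False
          ¬light → ¬wind = False
            ¬light = True
            ¬wind = False
          ¬alarm = False
        (fog ∧ alarm) → ¬(¬alarm) = True
          fog ∧ alarm = False
          ¬(¬alarm) = True
            ¬alarm = False
The formula evaluates to True.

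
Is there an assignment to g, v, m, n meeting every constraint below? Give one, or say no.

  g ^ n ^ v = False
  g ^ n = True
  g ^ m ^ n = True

g = True; v = True; m = False; n = False

g ^ n ^ v = T ^ F ^ T = False ✓
g ^ n = T ^ F = True ✓
g ^ m ^ n = T ^ F ^ F = True ✓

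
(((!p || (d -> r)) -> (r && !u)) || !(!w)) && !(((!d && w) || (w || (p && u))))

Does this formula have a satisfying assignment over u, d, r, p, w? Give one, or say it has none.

u = False, d = True, r = True, p = False, w = False

  ((!p || (d -> r)) -> (r && !u)) || !(!w) = True
    (!p || (d -> r)) -> (r && !u) = True
      !p || (d -> r) = True
        !p = True
        d -> r = True
      r && !u = True
        !u = True
    !(!w) = False
      !w = True
  !(((!d && w) || (w || (p && u)))) = True
    (!d && w) || (w || (p && u)) = False
      !d && w = False
        !d = False
      w || (p && u) = False
        p && u = False
Both conjuncts True, so the formula holds.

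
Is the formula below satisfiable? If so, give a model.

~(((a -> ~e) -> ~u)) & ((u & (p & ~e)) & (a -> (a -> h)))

u: True, e: False, p: True, a: False, h: True

  ~(((a -> ~e) -> ~u)) = True
    (a -> ~e) -> ~u = False
      a -> ~e = True
        ~e = True
      ~u = False
  (u & (p & ~e)) & (a -> (a -> h)) = True
    u & (p & ~e) = True
      p & ~e = True
        ~e = True
    a -> (a -> h) = True
      a -> h = True
Both conjuncts True, so the formula holds.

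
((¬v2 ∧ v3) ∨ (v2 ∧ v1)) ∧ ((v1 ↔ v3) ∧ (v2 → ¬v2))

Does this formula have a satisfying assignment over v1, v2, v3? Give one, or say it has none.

v1 = True, v2 = False, v3 = True

  (¬v2 ∧ v3) ∨ (v2 ∧ v1) = True
    ¬v2 ∧ v3 = True
      ¬v2 = True
    v2 ∧ v1 = False
  (v1 ↔ v3) ∧ (v2 → ¬v2) = True
    v1 ↔ v3 = True
    v2 → ¬v2 = True
      ¬v2 = True
Both conjuncts True, so the formula holds.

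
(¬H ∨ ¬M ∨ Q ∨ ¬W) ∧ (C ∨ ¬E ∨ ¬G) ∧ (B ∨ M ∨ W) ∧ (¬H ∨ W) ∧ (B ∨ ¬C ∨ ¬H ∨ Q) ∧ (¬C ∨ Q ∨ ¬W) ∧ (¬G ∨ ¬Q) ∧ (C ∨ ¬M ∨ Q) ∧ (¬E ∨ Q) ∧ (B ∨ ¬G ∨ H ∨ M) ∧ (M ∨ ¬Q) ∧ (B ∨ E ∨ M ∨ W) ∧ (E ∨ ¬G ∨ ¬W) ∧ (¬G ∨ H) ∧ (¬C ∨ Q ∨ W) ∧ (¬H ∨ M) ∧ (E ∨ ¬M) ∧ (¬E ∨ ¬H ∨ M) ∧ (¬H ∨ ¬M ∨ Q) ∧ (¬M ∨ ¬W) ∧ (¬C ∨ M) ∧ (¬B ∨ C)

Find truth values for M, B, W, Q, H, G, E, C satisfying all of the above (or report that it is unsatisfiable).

Set M = True.
  then (E ∨ ¬M) forces E = True.
  then (¬M ∨ ¬W) forces W = False.
  then (¬H ∨ W) forces H = False.
  then (¬E ∨ Q) forces Q = True.
  then (¬G ∨ H) forces G = False.
Set B = False.
Set C = False.
All clauses satisfied.

M = True, B = False, W = False, Q = True, H = False, G = False, E = True, C = False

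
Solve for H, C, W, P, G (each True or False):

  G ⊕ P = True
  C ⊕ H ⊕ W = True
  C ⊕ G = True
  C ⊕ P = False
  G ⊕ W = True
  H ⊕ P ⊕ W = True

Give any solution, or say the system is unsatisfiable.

H = True; C = True; W = True; P = True; G = False

G ⊕ P = F ⊕ T = True ✓
C ⊕ H ⊕ W = T ⊕ T ⊕ T = True ✓
C ⊕ G = T ⊕ F = True ✓
C ⊕ P = T ⊕ T = False ✓
G ⊕ W = F ⊕ T = True ✓
H ⊕ P ⊕ W = T ⊕ T ⊕ T = True ✓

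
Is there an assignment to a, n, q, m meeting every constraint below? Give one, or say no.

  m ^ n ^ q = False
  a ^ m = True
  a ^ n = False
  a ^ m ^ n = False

a = True; n = True; q = True; m = False

m ^ n ^ q = F ^ T ^ T = False ✓
a ^ m = T ^ F = True ✓
a ^ n = T ^ T = False ✓
a ^ m ^ n = T ^ F ^ T = False ✓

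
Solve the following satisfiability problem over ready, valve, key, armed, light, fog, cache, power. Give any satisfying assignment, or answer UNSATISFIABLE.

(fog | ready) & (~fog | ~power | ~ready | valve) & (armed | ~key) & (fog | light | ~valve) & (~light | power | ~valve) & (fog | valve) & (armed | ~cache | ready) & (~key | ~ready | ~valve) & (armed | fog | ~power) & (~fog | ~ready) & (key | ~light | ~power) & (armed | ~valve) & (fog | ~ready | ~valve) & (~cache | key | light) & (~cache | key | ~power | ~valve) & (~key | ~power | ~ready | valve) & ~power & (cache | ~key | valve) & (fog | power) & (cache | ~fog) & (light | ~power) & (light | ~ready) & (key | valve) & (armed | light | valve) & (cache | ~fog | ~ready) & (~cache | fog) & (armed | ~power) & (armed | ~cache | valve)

ready = False, valve = False, key = True, armed = True, light = True, fog = True, cache = True, power = False

Unit clause (~power) forces power = False.
In (fog | power) only fog is left, so fog = True.
In (cache | ~fog) only cache is left, so cache = True.
In (~fog | ~ready) only ~ready is left, so ready = False.
In (armed | ~cache | ready) only armed is left, so armed = True.
Set valve = False.
  then (key | valve) forces key = True.
Set light = True.
All clauses satisfied.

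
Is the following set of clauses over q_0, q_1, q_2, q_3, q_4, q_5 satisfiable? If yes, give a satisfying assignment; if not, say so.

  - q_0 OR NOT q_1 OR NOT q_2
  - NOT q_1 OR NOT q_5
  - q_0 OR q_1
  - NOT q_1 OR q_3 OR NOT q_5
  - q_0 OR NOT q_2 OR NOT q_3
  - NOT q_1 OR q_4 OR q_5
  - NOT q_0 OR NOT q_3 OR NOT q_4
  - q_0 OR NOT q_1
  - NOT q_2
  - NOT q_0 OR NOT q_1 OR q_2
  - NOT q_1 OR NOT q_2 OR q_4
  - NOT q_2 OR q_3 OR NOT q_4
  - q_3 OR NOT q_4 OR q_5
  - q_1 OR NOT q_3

Unit clause (NOT q_2) forces q_2 = False.
Try q_0 = False:
  (q_0 OR q_1) forces q_1 = True.
  clause (q_0 OR NOT q_1) is falsified — backtrack.
So q_0 = True.
  then (NOT q_0 OR NOT q_1 OR q_2) forces q_1 = False.
  then (q_1 OR NOT q_3) forces q_3 = False.
Set q_4 = True.
  then (q_3 OR NOT q_4 OR q_5) forces q_5 = True.
All clauses satisfied.

q_0 = True; q_1 = False; q_2 = False; q_3 = False; q_4 = True; q_5 = True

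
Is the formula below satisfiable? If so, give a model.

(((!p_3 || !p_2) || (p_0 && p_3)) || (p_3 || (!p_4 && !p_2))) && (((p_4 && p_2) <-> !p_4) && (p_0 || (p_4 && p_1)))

p_0: False; p_1: True; p_2: False; p_3: True; p_4: True

  ((!p_3 || !p_2) || (p_0 && p_3)) || (p_3 || (!p_4 && !p_2)) = True
    (!p_3 || !p_2) || (p_0 && p_3) = True
      !p_3 || !p_2 = True
        !p_3 = False
        !p_2 = True
      p_0 && p_3 = False
    p_3 || (!p_4 && !p_2) = True
      !p_4 && !p_2 = False
        !p_4 = False
        !p_2 = True
  ((p_4 && p_2) <-> !p_4) && (p_0 || (p_4 && p_1)) = True
    (p_4 && p_2) <-> !p_4 = True
      p_4 && p_2 = False
      !p_4 = False
    p_0 || (p_4 && p_1) = True
      p_4 && p_1 = True
Both conjuncts True, so the formula holds.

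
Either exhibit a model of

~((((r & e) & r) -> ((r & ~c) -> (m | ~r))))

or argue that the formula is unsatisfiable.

m = False, r = True, c = False, e = True

  ~((((r & e) & r) -> ((r & ~c) -> (m | ~r)))) = True
    ((r & e) & r) -> ((r & ~c) -> (m | ~r)) = False
      (r & e) & r = True
        r & e = True
      (r & ~c) -> (m | ~r) = False
        r & ~c = True
          ~c = True
        m | ~r = False
          ~r = False
The formula evaluates to True.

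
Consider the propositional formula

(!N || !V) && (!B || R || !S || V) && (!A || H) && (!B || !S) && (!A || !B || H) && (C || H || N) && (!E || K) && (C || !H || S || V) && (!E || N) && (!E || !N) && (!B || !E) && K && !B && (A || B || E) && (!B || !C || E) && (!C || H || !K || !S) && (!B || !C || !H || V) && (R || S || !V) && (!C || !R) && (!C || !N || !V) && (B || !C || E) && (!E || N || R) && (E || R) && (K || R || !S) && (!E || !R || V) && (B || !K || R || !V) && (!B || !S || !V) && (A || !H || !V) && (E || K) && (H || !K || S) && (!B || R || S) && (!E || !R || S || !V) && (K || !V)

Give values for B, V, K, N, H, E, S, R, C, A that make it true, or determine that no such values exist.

B = False; V = False; K = True; N = True; H = True; E = False; S = True; R = True; C = False; A = True

Unit clause (K) forces K = True.
Unit clause (!B) forces B = False.
Set V = False.
Set N = True.
  then (!E || !N) forces E = False.
  then (A || B || E) forces A = True.
  then (B || !C || E) forces C = False.
  then (E || R) forces R = True.
  then (!A || H) forces H = True.
  then (C || !H || S || V) forces S = True.
All clauses satisfied.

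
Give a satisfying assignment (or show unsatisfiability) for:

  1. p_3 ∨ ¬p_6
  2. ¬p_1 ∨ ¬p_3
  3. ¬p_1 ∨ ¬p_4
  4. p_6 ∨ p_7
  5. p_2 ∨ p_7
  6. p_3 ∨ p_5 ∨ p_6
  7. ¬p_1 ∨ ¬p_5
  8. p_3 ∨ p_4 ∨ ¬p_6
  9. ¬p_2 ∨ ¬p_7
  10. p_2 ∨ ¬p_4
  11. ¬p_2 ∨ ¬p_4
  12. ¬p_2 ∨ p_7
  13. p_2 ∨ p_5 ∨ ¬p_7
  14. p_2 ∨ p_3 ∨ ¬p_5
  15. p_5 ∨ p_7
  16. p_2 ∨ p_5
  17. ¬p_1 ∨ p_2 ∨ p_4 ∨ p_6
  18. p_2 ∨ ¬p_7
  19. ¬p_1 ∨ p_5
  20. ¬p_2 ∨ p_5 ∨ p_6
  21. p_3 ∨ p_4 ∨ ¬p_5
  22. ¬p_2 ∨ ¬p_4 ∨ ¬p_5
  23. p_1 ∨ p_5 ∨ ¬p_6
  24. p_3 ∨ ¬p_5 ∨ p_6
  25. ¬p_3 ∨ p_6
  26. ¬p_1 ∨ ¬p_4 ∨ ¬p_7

The formula is unsatisfiable.

Case p_2 = True:
  (¬p_2 ∨ ¬p_7) forces p_7 = False.
  Clause (¬p_2 ∨ p_7) is falsified — contradiction.
Case p_2 = False:
  (p_2 ∨ p_7) forces p_7 = True.
  Clause (p_2 ∨ ¬p_7) is falsified — contradiction.
Both cases fail, so the formula is unsatisfiable.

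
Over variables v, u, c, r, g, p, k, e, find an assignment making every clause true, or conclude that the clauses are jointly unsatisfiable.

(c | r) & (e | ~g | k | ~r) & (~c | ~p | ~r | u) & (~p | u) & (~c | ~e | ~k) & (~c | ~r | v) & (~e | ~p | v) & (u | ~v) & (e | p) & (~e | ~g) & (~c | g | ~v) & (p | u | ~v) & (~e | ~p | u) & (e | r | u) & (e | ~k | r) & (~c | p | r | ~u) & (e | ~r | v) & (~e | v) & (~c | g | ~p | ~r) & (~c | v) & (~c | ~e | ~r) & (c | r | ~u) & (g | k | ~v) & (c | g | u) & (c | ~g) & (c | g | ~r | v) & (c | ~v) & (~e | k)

Set v = True.
  then (u | ~v) forces u = True.
  then (c | ~v) forces c = True.
  then (~c | g | ~v) forces g = True.
  then (~e | ~g) forces e = False.
  then (e | p) forces p = True.
Set r = True.
  then (e | ~g | k | ~r) forces k = True.
All clauses satisfied.

v: True, u: True, c: True, r: True, g: True, p: True, k: True, e: False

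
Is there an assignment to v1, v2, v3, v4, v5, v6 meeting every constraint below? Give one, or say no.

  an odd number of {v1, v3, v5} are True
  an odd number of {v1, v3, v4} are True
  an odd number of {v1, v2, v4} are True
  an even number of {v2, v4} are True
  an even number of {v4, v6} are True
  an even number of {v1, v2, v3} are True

No satisfying assignment exists.

Adding constraints 2, 4, 6 mod 2: every variable appears an even number of times on the left, so the left side is 0.
But the right sides sum to 1 (mod 2). 0 ≠ 1 — the system is inconsistent.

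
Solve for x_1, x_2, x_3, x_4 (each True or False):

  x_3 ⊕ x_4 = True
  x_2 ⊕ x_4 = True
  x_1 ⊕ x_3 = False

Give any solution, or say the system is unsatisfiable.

x_1=T, x_2=T, x_3=T, x_4=F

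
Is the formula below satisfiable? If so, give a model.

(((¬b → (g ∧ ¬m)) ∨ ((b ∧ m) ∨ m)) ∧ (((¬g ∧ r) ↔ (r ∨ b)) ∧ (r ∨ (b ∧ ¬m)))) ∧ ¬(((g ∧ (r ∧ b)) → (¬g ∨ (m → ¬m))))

Unsatisfiable

Case m = True: the formula simplifies to (((¬g ∧ r) ↔ (r ∨ b)) ∧ r) ∧ ¬(((g ∧ (r ∧ b)) → ¬g)).
  r = True: simplifies to ¬g ∧ ¬(((g ∧ b) → ¬g)).
    g = True: the conjunct ¬g is False.
    g = False: the conjunct ¬(((g ∧ b) → ¬g)) becomes ¬((False → True)) = False.
  r = False: the conjunct r is False.
Case m = False: the conjunct ¬(((g ∧ (r ∧ b)) → (¬g ∨ (m → ¬m)))) becomes ¬(((g ∧ (r ∧ b)) → True)) = False.
Both cases fail — unsatisfiable.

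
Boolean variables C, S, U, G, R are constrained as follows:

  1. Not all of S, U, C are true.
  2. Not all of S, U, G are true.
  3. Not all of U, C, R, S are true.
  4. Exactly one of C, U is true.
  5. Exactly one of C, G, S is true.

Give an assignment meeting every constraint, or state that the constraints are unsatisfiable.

C=F; S=T; U=T; G=F; R=F

  (1) {S, U, C}: 2/3 true — not all ✓
  (2) {S, U, G}: 2/3 true — not all ✓
  (3) {U, C, R, S}: 2/4 true — not all ✓
  (4) {C, U}: 1 true — exactly one ✓
  (5) {C, G, S}: 1 true — exactly one ✓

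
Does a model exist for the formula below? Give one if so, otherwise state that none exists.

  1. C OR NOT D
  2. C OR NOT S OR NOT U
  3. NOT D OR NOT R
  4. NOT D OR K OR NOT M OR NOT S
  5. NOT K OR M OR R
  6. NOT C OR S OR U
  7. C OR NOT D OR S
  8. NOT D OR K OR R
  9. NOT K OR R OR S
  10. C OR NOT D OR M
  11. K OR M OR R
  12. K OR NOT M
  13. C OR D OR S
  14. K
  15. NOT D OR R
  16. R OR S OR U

Unit clause (K) forces K = True.
Set S = True.
Try D = True:
  (C OR NOT D) forces C = True.
  (NOT D OR NOT R) forces R = False.
  clause (NOT D OR R) is falsified — backtrack.
So D = False.
Set U = False.
Set C = True.
Set R = True.
Set M = True.
All clauses satisfied.

S = True; D = False; U = False; C = True; K = True; R = True; M = True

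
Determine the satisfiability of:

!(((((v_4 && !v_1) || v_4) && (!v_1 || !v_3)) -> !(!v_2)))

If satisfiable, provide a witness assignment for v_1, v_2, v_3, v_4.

v_1=F; v_2=F; v_3=F; v_4=T

  !(((((v_4 && !v_1) || v_4) && (!v_1 || !v_3)) -> !(!v_2))) = True
    (((v_4 && !v_1) || v_4) && (!v_1 || !v_3)) -> !(!v_2) = False
      ((v_4 && !v_1) || v_4) && (!v_1 || !v_3) = True
        (v_4 && !v_1) || v_4 = True
          v_4 && !v_1 = True
            !v_1 = True
        !v_1 || !v_3 = True
          !v_1 = True
          !v_3 = True
      !(!v_2) = False
        !v_2 = True
The formula evaluates to True.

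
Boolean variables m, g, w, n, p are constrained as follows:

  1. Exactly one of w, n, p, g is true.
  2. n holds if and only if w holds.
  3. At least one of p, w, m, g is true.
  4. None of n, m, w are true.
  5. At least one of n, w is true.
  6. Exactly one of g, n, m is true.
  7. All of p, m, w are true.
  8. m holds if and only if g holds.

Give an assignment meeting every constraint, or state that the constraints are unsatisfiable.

Case m = True:
  Constraint (4) is violated (m=T) — contradiction.
Case m = False:
  Constraint (7) is violated (m=F) — contradiction.
Both cases fail — unsatisfiable.

The formula is unsatisfiable.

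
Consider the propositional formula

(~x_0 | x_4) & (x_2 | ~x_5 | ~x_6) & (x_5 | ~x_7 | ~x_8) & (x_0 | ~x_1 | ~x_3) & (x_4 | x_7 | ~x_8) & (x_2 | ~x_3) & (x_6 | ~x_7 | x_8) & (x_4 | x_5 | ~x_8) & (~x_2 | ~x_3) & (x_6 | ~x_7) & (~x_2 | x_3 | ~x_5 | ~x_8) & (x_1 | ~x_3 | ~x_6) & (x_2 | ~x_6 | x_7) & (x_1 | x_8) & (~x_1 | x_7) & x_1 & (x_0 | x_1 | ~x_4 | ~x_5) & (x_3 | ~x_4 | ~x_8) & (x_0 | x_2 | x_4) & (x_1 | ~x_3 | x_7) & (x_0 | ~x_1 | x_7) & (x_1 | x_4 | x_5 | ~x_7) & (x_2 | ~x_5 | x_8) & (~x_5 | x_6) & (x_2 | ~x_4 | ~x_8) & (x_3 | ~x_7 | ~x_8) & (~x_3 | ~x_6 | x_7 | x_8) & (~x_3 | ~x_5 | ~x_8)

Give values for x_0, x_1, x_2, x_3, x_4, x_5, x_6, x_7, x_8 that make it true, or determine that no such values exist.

Unit clause (x_1) forces x_1 = True.
In (~x_1 | x_7) only x_7 is left, so x_7 = True.
In (x_6 | ~x_7) only x_6 is left, so x_6 = True.
Set x_0 = False.
  then (x_0 | ~x_1 | ~x_3) forces x_3 = False.
  then (x_3 | ~x_7 | ~x_8) forces x_8 = False.
Set x_2 = False.
  then (x_2 | ~x_5 | ~x_6) forces x_5 = False.
  then (x_0 | x_2 | x_4) forces x_4 = True.
All clauses satisfied.

x_0 = False; x_1 = True; x_2 = False; x_3 = False; x_4 = True; x_5 = False; x_6 = True; x_7 = True; x_8 = False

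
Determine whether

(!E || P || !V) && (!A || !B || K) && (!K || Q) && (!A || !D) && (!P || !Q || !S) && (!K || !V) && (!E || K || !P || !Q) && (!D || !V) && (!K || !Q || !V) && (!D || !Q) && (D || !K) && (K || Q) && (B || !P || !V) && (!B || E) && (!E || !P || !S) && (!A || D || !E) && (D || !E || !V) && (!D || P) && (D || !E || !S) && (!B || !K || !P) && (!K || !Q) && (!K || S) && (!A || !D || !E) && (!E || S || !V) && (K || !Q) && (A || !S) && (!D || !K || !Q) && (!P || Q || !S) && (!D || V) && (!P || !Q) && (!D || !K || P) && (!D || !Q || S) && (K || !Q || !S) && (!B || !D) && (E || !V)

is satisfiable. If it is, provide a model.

No satisfying assignment exists.

Case K = True:
  (!K || Q) forces Q = True.
  Clause (!K || !Q) is falsified — contradiction.
Case K = False:
  (K || Q) forces Q = True.
  Clause (K || !Q) is falsified — contradiction.
Both cases fail, so the formula is unsatisfiable.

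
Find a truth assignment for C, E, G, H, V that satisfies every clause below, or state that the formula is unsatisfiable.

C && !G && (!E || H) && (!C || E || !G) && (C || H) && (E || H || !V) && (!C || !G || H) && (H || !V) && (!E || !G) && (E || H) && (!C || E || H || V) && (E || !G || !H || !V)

Unit clause (C) forces C = True.
Unit clause (!G) forces G = False.
Set E = True.
  then (!E || H) forces H = True.
Set V = False.
All clauses satisfied.

C: True; E: True; G: False; H: True; V: False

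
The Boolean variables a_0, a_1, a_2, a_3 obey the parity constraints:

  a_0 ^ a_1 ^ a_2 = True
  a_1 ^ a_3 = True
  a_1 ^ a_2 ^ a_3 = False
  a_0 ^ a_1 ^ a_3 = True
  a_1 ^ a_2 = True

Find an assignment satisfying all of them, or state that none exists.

a_0=F; a_1=F; a_2=T; a_3=T

a_0 ^ a_1 ^ a_2 = F ^ F ^ T = True ✓
a_1 ^ a_3 = F ^ T = True ✓
a_1 ^ a_2 ^ a_3 = F ^ T ^ T = False ✓
a_0 ^ a_1 ^ a_3 = F ^ F ^ T = True ✓
a_1 ^ a_2 = F ^ T = True ✓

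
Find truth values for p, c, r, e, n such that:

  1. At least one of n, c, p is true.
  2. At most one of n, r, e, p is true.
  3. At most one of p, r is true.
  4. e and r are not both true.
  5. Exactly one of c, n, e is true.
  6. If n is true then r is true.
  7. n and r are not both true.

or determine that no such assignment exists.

p: True, c: True, r: False, e: False, n: False

  (1) {n, c, p}: 2 true — at least one ✓
  (2) {n, r, e, p}: 1 true — at most one ✓
  (3) {p, r}: 1 true — at most one ✓
  (4) e=F, r=F — not both ✓
  (5) {c, n, e}: 1 true — exactly one ✓
  (6) n=F ⇒ r: vacuous ✓
  (7) n=F, r=F — not both ✓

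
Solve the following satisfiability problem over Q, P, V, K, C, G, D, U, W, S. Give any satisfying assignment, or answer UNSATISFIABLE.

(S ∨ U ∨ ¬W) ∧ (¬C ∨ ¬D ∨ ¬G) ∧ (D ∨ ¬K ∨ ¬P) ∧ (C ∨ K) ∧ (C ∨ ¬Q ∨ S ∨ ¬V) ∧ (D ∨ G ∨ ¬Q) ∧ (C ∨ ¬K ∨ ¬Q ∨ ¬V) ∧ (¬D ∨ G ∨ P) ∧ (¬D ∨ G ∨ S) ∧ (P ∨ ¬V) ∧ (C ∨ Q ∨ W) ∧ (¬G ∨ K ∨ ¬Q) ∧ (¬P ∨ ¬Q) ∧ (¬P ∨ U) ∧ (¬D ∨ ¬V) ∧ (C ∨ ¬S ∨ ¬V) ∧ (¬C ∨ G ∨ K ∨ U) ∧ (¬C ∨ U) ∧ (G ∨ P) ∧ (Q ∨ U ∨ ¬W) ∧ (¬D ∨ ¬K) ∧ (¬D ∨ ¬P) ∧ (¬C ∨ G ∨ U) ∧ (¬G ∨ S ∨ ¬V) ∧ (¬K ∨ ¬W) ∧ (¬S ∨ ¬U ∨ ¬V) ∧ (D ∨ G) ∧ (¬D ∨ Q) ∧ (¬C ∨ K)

Q=T; P=F; V=F; K=T; C=T; G=T; D=F; U=T; W=F; S=T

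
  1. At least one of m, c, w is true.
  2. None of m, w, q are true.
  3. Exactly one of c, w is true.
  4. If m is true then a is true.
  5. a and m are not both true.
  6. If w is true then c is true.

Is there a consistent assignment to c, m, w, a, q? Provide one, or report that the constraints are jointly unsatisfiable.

c: True, m: False, w: False, a: False, q: False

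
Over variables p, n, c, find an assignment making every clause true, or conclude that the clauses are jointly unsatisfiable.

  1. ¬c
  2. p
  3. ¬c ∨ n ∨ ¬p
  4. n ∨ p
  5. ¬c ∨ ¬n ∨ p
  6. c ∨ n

p: True, n: True, c: False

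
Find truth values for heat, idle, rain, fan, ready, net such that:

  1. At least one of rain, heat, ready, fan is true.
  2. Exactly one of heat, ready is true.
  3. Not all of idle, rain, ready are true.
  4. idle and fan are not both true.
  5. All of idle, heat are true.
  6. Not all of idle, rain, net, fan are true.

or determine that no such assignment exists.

heat: True, idle: True, rain: False, fan: False, ready: False, net: False

  (1) {rain, heat, ready, fan}: 1 true — at least one ✓
  (2) {heat, ready}: 1 true — exactly one ✓
  (3) {idle, rain, ready}: 1/3 true — not all ✓
  (4) idle=T, fan=F — not both ✓
  (5) {idle, heat}: all 2 true ✓
  (6) {idle, rain, net, fan}: 1/4 true — not all ✓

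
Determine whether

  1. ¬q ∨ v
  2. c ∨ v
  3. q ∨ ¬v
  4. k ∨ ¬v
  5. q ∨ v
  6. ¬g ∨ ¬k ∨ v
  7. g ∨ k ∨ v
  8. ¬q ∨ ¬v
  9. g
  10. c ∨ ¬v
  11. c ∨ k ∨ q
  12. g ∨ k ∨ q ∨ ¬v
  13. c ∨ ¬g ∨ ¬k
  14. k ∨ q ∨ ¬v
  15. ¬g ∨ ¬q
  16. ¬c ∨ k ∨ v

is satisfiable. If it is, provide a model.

Case v = True:
  (q ∨ ¬v) forces q = True.
  Clause (¬q ∨ ¬v) is falsified — contradiction.
Case v = False:
  (¬q ∨ v) forces q = False.
  Clause (q ∨ v) is falsified — contradiction.
Both cases fail, so the formula is unsatisfiable.

No satisfying assignment exists.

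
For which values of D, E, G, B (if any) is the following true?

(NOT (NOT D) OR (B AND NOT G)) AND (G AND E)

D=T, E=T, G=T, B=T

  NOT (NOT D) OR (B AND NOT G) = True
    NOT (NOT D) = True
      NOT D = False
    B AND NOT G = False
      NOT G = False
  G AND E = True
Both conjuncts True, so the formula holds.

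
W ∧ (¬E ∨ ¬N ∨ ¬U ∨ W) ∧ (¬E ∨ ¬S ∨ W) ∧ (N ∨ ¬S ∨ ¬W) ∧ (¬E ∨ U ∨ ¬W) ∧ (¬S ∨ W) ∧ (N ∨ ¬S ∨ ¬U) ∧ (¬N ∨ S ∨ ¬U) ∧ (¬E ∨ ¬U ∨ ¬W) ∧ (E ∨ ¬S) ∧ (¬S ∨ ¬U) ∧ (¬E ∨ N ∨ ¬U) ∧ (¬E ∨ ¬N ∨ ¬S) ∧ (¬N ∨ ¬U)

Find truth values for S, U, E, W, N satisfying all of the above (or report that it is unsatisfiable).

S: False, U: False, E: False, W: True, N: False

Unit clause (W) forces W = True.
Try S = True:
  (N ∨ ¬S ∨ ¬W) forces N = True.
  (E ∨ ¬S) forces E = True.
  clause (¬E ∨ ¬N ∨ ¬S) is falsified — backtrack.
So S = False.
Set U = False.
  then (¬E ∨ U ∨ ¬W) forces E = False.
Set N = False.
All clauses satisfied.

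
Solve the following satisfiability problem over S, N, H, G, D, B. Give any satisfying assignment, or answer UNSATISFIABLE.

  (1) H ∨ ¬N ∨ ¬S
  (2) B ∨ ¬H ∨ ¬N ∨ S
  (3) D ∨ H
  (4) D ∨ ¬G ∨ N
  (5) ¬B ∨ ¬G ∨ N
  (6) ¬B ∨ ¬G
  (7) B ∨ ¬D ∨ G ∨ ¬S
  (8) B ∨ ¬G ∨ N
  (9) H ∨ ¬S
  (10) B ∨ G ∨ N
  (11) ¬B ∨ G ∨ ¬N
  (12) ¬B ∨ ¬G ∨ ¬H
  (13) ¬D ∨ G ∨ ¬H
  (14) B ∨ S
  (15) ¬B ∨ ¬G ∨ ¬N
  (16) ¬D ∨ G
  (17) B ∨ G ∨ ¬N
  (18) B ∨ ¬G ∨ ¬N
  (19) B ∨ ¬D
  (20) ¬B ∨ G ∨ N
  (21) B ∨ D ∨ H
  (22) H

Unsatisfiable — no assignment works.

Case G = True:
  (¬B ∨ ¬G) forces B = False.
  (B ∨ ¬G ∨ N) forces N = True.
  Clause (B ∨ ¬G ∨ ¬N) is falsified — contradiction.
Case G = False:
  (¬D ∨ G) forces D = False.
  (D ∨ H) forces H = True.
  If B = True:
    (¬B ∨ G ∨ ¬N) forces N = False.
    clause (¬B ∨ G ∨ N) is falsified.
  If B = False:
    (B ∨ G ∨ N) forces N = True.
    clause (B ∨ G ∨ ¬N) is falsified.
  Every sub-case reaches a contradiction.
Both cases fail, so the formula is unsatisfiable.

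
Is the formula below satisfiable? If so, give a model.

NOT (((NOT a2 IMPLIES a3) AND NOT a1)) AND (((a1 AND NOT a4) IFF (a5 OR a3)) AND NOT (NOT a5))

a1 = True, a2 = True, a3 = False, a4 = False, a5 = True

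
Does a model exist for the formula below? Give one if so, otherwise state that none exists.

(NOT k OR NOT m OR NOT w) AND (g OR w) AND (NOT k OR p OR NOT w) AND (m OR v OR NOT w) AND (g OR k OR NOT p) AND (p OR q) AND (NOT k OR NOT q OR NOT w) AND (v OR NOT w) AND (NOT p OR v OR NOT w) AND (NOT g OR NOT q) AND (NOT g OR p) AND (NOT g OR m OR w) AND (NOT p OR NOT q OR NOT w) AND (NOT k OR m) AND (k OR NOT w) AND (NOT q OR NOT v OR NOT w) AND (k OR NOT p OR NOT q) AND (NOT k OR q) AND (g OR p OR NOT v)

v=F, g=T, q=F, p=T, m=T, k=F, w=F

Set v = False.
  then (v OR NOT w) forces w = False.
  then (g OR w) forces g = True.
  then (NOT g OR NOT q) forces q = False.
  then (NOT g OR p) forces p = True.
  then (NOT g OR m OR w) forces m = True.
  then (NOT k OR q) forces k = False.
All clauses satisfied.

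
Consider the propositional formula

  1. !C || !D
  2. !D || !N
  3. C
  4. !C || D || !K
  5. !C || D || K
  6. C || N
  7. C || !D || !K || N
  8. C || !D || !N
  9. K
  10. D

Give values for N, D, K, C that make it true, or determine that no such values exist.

No satisfying assignment exists.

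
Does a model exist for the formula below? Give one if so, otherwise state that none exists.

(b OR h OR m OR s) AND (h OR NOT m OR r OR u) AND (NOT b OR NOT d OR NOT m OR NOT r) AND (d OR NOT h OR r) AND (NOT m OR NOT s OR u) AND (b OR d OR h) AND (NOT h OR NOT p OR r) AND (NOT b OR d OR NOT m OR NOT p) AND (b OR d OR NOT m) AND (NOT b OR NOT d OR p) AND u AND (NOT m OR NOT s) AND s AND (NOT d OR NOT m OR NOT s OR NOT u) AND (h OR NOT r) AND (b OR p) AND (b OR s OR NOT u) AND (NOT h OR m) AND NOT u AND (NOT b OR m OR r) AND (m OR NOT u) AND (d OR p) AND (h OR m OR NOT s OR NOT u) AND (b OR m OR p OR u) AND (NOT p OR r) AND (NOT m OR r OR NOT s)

Unsatisfiable — no assignment works.

Case u = True:
  Clause (NOT u) is falsified — contradiction.
Case u = False:
  Clause (u) is falsified — contradiction.
Both cases fail, so the formula is unsatisfiable.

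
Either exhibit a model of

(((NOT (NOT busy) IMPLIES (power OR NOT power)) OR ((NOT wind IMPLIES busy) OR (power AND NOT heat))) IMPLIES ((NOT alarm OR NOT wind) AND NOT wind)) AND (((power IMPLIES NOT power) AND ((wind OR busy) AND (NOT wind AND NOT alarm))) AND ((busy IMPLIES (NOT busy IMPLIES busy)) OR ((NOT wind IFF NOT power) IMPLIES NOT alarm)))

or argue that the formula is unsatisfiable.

busy: True, wind: False, alarm: False, power: False, heat: True

  ((NOT (NOT busy) IMPLIES (power OR NOT power)) OR ((NOT wind IMPLIES busy) OR (power AND NOT heat))) IMPLIES ((NOT alarm OR NOT wind) AND NOT wind) = True
    (NOT (NOT busy) IMPLIES (power OR NOT power)) OR ((NOT wind IMPLIES busy) OR (power AND NOT heat)) = True
      NOT (NOT busy) IMPLIES (power OR NOT power) = True
        NOT (NOT busy) = True
          NOT busy = False
        power OR NOT power = True
          NOT power = True
      (NOT wind IMPLIES busy) OR (power AND NOT heat) = True
        NOT wind IMPLIES busy = True
          NOT wind = True
        power AND NOT heat = False
          NOT heat = False
    (NOT alarm OR NOT wind) AND NOT wind = True
      NOT alarm OR NOT wind = True
        NOT alarm = True
        NOT wind = True
      NOT wind = True
  ((power IMPLIES NOT power) AND ((wind OR busy) AND (NOT wind AND NOT alarm))) AND ((busy IMPLIES (NOT busy IMPLIES busy)) OR ((NOT wind IFF NOT power) IMPLIES NOT alarm)) = True
    (power IMPLIES NOT power) AND ((wind OR busy) AND (NOT wind AND NOT alarm)) = True
      power IMPLIES NOT power = True
        NOT power = True
      (wind OR busy) AND (NOT wind AND NOT alarm) = True
        wind OR busy = True
        NOT wind AND NOT alarm = True
          NOT wind = True
          NOT alarm = True
    (busy IMPLIES (NOT busy IMPLIES busy)) OR ((NOT wind IFF NOT power) IMPLIES NOT alarm) = True
      busy IMPLIES (NOT busy IMPLIES busy) = True
        NOT busy IMPLIES busy = True
          NOT busy = False
      (NOT wind IFF NOT power) IMPLIES NOT alarm = True
        NOT wind IFF NOT power = True
          NOT wind = True
          NOT power = True
        NOT alarm = True
Both conjuncts True, so the formula holds.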